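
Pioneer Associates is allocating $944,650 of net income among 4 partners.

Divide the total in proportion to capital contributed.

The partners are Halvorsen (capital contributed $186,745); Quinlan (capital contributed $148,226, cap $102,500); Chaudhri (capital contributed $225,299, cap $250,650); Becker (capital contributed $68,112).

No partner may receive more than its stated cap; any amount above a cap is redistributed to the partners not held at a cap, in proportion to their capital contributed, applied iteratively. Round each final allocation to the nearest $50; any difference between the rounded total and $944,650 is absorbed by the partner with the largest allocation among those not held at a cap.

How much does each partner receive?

Halvorsen: $433,400; Quinlan: $102,500; Chaudhri: $250,650; Becker: $158,100

Total capital contributed = 628,382.
Unconstrained shares: Halvorsen 280,734.75; Quinlan 222,828.93; Chaudhri 338,693.18; Becker 102,393.13.
Held at cap: Quinlan ($102,500), Chaudhri ($250,650); remaining pool $591,500 reallocated over remaining capital contributed 254,857.
Shares after redistribution: Halvorsen 433,418.22 → $433,400; Becker 158,081.78 → $158,100.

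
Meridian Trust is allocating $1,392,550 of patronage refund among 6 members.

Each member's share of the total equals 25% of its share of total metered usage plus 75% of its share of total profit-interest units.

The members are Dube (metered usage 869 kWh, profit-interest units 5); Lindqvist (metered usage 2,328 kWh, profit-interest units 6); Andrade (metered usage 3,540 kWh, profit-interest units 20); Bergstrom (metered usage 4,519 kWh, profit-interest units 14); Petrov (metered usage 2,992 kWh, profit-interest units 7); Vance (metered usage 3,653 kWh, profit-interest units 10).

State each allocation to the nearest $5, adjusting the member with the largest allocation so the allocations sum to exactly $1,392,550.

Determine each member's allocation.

Totals — metered usage 17,901, profit-interest units 62.
Composite weights (25% metered usage + 75% profit-interest units): Dube 0.0726; Lindqvist 0.1051; Andrade 0.2914; Bergstrom 0.2325; Petrov 0.1265; Vance 0.1720.
Unrounded shares: Dube 101,127.07; Lindqvist 146,346.97; Andrade 405,752.95; Bergstrom 323,720.30; Petrov 176,105.76; Vance 239,496.94.
Rounded to nearest $5: Dube $101,125; Lindqvist $146,345; Andrade $405,755; Bergstrom $323,720; Petrov $176,105; Vance $239,495. Sum = $1,392,545.
Difference $1,392,550 − $1,392,545 = +$5 applied to largest allocation (Andrade): Andrade becomes $405,760.

Dube: $101,125; Lindqvist: $146,345; Andrade: $405,760; Bergstrom: $323,720; Petrov: $176,105; Vance: $239,495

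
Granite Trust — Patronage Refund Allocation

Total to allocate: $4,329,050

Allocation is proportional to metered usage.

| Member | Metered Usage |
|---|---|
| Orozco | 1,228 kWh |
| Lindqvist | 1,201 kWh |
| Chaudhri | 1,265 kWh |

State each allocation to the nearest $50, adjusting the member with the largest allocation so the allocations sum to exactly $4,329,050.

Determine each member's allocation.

Total metered usage = 3,694.
Raw shares: Orozco 1,228/3,694 × $4,329,050 = 1,439,110.29; Lindqvist 1,201/3,694 × $4,329,050 = 1,407,468.61; Chaudhri 1,265/3,694 × $4,329,050 = 1,482,471.10.
Rounded to nearest $50: Orozco $1,439,100; Lindqvist $1,407,450; Chaudhri $1,482,450. Sum = $4,329,000.
Difference $4,329,050 − $4,329,000 = +$50 applied to largest allocation (Chaudhri): Chaudhri becomes $1,482,500.

Orozco: $1,439,100; Lindqvist: $1,407,450; Chaudhri: $1,482,500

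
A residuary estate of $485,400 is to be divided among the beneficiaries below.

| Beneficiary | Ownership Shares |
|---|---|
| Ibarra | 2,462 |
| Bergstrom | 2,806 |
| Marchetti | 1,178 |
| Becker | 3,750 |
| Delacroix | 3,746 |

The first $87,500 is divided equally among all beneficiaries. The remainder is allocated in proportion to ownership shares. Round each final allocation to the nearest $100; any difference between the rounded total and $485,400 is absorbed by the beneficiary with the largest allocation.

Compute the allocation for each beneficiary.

First tranche $87,500 split equally: $17,500 each.
Remainder $397,900 by ownership shares (total 13,942): Ibarra 70,264.65 → $70,300; Bergstrom 80,082.30 → $80,100; Marchetti 33,619.72 → $33,600; Becker 107,023.74 → $107,000; Delacroix 106,909.58 → $106,900.
Totals: Ibarra $17,500 + $70,300 = $87,800; Bergstrom $17,500 + $80,100 = $97,600; Marchetti $17,500 + $33,600 = $51,100; Becker $17,500 + $107,000 = $124,500; Delacroix $17,500 + $106,900 = $124,400.

Ibarra: $87,800 | Bergstrom: $97,600 | Marchetti: $51,100 | Becker: $124,500 | Delacroix: $124,400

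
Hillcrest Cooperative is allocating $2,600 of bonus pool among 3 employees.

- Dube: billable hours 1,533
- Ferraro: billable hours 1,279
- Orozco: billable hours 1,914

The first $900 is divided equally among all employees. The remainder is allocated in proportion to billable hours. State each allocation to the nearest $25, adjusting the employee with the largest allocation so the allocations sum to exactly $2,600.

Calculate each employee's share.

Dube: $850; Ferraro: $750; Orozco: $1,000

$900 shared equally gives $300 per employee.
Remainder $1,700 by billable hours (total 4,726): Dube 551.44 → $550; Ferraro 460.07 → $450; Orozco 688.49 → $700.
Totals: Dube $300 + $550 = $850; Ferraro $300 + $450 = $750; Orozco $300 + $700 = $1,000.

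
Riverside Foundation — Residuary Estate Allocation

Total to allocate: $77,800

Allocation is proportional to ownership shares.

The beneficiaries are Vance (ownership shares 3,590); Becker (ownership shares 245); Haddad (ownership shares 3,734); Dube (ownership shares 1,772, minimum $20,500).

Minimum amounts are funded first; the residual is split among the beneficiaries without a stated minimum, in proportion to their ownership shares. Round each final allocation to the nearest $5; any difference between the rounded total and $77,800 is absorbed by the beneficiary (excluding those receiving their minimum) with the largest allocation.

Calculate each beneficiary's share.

Vance: $27,180; Becker: $1,855; Haddad: $28,265; Dube: $20,500

Fund the minimums — Dube $20,500. Balance $57,300.
Balance split over remaining ownership shares 7,569: Vance 27,177.57 → $27,180; Becker 1,854.74 → $1,855; Haddad 28,267.70 → $28,270.
Rounding difference −$5 applied to Haddad → $28,265.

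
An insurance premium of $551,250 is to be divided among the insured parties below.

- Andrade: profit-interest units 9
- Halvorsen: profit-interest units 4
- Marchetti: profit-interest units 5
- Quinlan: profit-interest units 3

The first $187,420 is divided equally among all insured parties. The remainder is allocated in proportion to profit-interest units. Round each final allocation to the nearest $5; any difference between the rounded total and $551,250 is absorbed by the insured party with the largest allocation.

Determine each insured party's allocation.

Andrade: $202,785 · Halvorsen: $116,155 · Marchetti: $133,480 · Quinlan: $98,830

$187,420 shared equally gives $46,855 per insured party.
Remainder $363,830 by profit-interest units (total 21): Andrade 155,927.14 → $155,925; Halvorsen 69,300.95 → $69,300; Marchetti 86,626.19 → $86,625; Quinlan 51,975.71 → $51,975.
Rounding difference +$5 on remainder applied to Andrade.
Totals: Andrade $46,855 + $155,930 = $202,785; Halvorsen $46,855 + $69,300 = $116,155; Marchetti $46,855 + $86,625 = $133,480; Quinlan $46,855 + $51,975 = $98,830.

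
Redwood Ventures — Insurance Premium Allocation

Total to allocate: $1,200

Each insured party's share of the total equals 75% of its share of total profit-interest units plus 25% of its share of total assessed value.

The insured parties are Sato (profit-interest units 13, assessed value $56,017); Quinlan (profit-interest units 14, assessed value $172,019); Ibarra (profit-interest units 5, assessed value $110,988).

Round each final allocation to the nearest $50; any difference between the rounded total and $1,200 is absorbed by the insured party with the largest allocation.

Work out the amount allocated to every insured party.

Profit-interest units total 32; assessed value total 339,024.
Blended shares (75% profit-interest units + 25% assessed value): Sato 0.3460; Quinlan 0.4550; Ibarra 0.1990.
Raw shares: Sato 415.19; Quinlan 545.97; Ibarra 238.84.
After rounding ($50): Sato $400; Quinlan $550; Ibarra $250. Sum = $1,200.
Sum already equals the total — no adjustment.

Sato: $400 | Quinlan: $550 | Ibarra: $250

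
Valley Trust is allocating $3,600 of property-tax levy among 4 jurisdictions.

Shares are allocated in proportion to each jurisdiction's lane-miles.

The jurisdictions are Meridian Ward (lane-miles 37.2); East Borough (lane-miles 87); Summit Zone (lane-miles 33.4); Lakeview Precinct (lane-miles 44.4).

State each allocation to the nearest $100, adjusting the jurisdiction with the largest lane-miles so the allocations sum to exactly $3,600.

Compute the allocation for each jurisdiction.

Lane-miles total: 202.
Pro-rata amounts: Meridian Ward 37.2/202 × $3,600 = 662.97; East Borough 87/202 × $3,600 = 1,550.50; Summit Zone 33.4/202 × $3,600 = 595.25; Lakeview Precinct 44.4/202 × $3,600 = 791.29.
After rounding ($100): Meridian Ward $700; East Borough $1,600; Summit Zone $600; Lakeview Precinct $800. Sum = $3,700.
Difference $3,600 − $3,700 = −$100 applied to largest lane-miles (East Borough): East Borough becomes $1,500.

Meridian Ward: $700 · East Borough: $1,500 · Summit Zone: $600 · Lakeview Precinct: $800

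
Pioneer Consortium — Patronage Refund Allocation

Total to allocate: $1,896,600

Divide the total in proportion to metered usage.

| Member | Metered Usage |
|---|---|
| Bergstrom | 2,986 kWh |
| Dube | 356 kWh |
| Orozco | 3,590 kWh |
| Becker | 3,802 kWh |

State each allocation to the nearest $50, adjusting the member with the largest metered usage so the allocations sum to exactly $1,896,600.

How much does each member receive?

Bergstrom: $527,600; Dube: $62,900; Orozco: $634,300; Becker: $671,800

Combined metered usage = 2,986 + 356 + 3,590 + 3,802 = 10,734.
Raw shares: Bergstrom 527,598.99; Dube 62,901.96; Orozco 634,320.29; Becker 671,778.76.
At nearest $50: Bergstrom $527,600; Dube $62,900; Orozco $634,300; Becker $671,800. Sum = $1,896,600.
Rounded total matches; no reconciliation needed.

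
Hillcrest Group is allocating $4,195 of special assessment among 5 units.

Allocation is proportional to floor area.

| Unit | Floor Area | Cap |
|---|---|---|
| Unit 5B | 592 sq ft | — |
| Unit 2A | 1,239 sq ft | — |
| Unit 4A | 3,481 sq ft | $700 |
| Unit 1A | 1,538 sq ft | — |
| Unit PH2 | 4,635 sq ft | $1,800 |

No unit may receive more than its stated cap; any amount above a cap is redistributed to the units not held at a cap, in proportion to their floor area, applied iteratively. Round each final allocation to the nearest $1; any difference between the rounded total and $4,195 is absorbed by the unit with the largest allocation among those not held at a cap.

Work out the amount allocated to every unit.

Floor area total: 11,485.
Pro-rata shares before constraints: Unit 5B 216.23; Unit 2A 452.56; Unit 4A 1,271.47; Unit 1A 561.77; Unit PH2 1,692.98.
Held at cap: Unit 4A ($700); balance $3,495 reallocated over remaining floor area 8,004.
Held at cap: Unit PH2 ($1,800); balance $1,695 reallocated over remaining floor area 3,369.
Redistributed shares: Unit 5B 297.85 → $298; Unit 2A 623.36 → $623; Unit 1A 773.79 → $774.

Unit 5B: $298 | Unit 2A: $623 | Unit 4A: $700 | Unit 1A: $774 | Unit PH2: $1,800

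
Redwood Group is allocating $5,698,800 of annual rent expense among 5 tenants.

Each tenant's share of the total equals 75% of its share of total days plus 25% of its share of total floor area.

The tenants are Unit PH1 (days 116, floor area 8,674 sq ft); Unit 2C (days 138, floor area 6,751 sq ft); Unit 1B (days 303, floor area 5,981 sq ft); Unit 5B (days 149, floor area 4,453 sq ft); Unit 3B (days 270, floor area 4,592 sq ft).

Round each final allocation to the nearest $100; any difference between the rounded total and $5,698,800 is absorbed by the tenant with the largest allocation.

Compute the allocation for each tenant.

Totals — days 976, floor area 30,451.
Blended shares (75% days + 25% floor area): Unit PH1 0.1604; Unit 2C 0.1615; Unit 1B 0.2819; Unit 5B 0.1511; Unit 3B 0.2452.
Raw shares: Unit PH1 913,814.62; Unit 2C 920,186.33; Unit 1B 1,606,728.75; Unit 5B 860,841.83; Unit 3B 1,397,228.48.
Rounded to nearest $100: Unit PH1 $913,800; Unit 2C $920,200; Unit 1B $1,606,700; Unit 5B $860,800; Unit 3B $1,397,200. Sum = $5,698,700.
Difference $5,698,800 − $5,698,700 = +$100 applied to largest allocation (Unit 1B): Unit 1B becomes $1,606,800.

Unit PH1: $913,800 · Unit 2C: $920,200 · Unit 1B: $1,606,800 · Unit 5B: $860,800 · Unit 3B: $1,397,200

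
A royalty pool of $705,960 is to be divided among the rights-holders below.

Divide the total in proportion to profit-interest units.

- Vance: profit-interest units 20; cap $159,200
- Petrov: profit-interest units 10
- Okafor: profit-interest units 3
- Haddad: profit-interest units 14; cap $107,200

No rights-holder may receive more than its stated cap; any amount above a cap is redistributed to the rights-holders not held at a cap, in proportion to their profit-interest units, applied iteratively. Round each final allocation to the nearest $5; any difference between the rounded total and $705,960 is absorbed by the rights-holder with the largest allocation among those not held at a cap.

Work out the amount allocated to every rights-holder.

Profit-interest units total: 47.
Proportional shares (ignoring caps): Vance 300,408.51; Petrov 150,204.26; Okafor 45,061.28; Haddad 210,285.96.
Capped: Vance ($159,200), Haddad ($107,200); balance $439,560 reallocated over remaining profit-interest units 13.
Remaining shares: Petrov 338,123.08 → $338,125; Okafor 101,436.92 → $101,435.

Vance: $159,200 · Petrov: $338,125 · Okafor: $101,435 · Haddad: $107,200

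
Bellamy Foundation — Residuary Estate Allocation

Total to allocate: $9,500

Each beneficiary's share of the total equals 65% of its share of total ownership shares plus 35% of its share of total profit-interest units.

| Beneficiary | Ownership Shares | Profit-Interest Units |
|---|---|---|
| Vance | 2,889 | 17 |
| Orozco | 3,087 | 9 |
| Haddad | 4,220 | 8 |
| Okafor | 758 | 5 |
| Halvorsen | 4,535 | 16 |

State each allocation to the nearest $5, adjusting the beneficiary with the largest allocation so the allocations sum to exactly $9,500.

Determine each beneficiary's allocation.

Totals — ownership shares 15,489, profit-interest units 55.
Blended shares (65% ownership shares + 35% profit-interest units): Vance 0.2294; Orozco 0.1868; Haddad 0.2280; Okafor 0.0636; Halvorsen 0.2921.
Pro-rata amounts: Vance 2,179.48; Orozco 1,774.79; Haddad 2,166.02; Okafor 604.46; Halvorsen 2,775.24.
At nearest $5: Vance $2,180; Orozco $1,775; Haddad $2,165; Okafor $605; Halvorsen $2,775. Sum = $9,500.
Sum already equals the total — no adjustment.

Vance: $2,180 | Orozco: $1,775 | Haddad: $2,165 | Okafor: $605 | Halvorsen: $2,775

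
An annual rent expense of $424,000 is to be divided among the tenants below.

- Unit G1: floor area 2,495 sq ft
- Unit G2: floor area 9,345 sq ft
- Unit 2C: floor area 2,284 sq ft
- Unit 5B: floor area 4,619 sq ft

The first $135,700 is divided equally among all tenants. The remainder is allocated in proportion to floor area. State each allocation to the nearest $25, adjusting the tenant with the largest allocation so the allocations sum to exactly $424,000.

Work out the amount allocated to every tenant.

Unit G1: $72,300 · Unit G2: $177,675 · Unit 2C: $69,050 · Unit 5B: $104,975

$135,700 shared equally gives $33,925 per tenant.
Remainder $288,300 by floor area (total 18,743): Unit G1 38,377.45 → $38,375; Unit G2 143,742.38 → $143,750; Unit 2C 35,131.90 → $35,125; Unit 5B 71,048.27 → $71,050.
Totals: Unit G1 $33,925 + $38,375 = $72,300; Unit G2 $33,925 + $143,750 = $177,675; Unit 2C $33,925 + $35,125 = $69,050; Unit 5B $33,925 + $71,050 = $104,975.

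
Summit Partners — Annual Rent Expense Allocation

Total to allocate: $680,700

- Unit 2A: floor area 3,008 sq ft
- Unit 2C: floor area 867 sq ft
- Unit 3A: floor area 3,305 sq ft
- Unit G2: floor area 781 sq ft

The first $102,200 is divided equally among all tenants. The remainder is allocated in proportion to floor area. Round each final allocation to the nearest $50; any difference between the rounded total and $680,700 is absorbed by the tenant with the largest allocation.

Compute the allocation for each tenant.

Equal tier: $102,200 ÷ 4 = $25,550 apiece.
Remainder $578,500 by floor area (total 7,961): Unit 2A 218,581.59 → $218,600; Unit 2C 63,002.07 → $63,000; Unit 3A 240,163.61 → $240,150; Unit G2 56,752.73 → $56,750.
Totals: Unit 2A $25,550 + $218,600 = $244,150; Unit 2C $25,550 + $63,000 = $88,550; Unit 3A $25,550 + $240,150 = $265,700; Unit G2 $25,550 + $56,750 = $82,300.

Unit 2A: $244,150; Unit 2C: $88,550; Unit 3A: $265,700; Unit G2: $82,300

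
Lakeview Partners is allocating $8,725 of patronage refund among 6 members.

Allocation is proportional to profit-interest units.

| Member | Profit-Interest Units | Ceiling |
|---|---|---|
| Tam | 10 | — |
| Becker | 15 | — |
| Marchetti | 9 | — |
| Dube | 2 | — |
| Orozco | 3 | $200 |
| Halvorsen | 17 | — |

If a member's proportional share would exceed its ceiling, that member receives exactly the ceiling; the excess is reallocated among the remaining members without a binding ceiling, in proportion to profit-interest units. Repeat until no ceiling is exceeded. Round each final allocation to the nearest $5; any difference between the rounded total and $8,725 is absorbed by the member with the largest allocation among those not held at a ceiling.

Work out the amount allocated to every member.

Tam: $1,610 · Becker: $2,415 · Marchetti: $1,450 · Dube: $320 · Orozco: $200 · Halvorsen: $2,730

Total profit-interest units = 56.
Unconstrained shares: Tam 1,558.04; Becker 2,337.05; Marchetti 1,402.23; Dube 311.61; Orozco 467.41; Halvorsen 2,648.66.
Capped: Orozco ($200); remaining pool $8,525 reallocated over remaining profit-interest units 53.
Shares after redistribution: Tam 1,608.49 → $1,610; Becker 2,412.74 → $2,415; Marchetti 1,447.64 → $1,450; Dube 321.70 → $320; Halvorsen 2,734.43 → $2,735.
Rounding difference −$5 applied to Halvorsen → $2,730.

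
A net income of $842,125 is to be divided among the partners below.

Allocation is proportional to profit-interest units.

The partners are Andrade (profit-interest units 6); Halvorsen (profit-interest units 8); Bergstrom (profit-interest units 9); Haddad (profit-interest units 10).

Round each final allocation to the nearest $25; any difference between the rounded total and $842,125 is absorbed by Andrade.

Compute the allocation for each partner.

Andrade: $153,100 · Halvorsen: $204,150 · Bergstrom: $229,675 · Haddad: $255,200

Sum of profit-interest units: 33.
Unrounded shares: Andrade 6/33 × $842,125 = 153,113.64; Halvorsen 8/33 × $842,125 = 204,151.52; Bergstrom 9/33 × $842,125 = 229,670.45; Haddad 10/33 × $842,125 = 255,189.39.
At nearest $25: Andrade $153,125; Halvorsen $204,150; Bergstrom $229,675; Haddad $255,200. Sum = $842,150.
Difference $842,125 − $842,150 = −$25 applied to Andrade: Andrade becomes $153,100.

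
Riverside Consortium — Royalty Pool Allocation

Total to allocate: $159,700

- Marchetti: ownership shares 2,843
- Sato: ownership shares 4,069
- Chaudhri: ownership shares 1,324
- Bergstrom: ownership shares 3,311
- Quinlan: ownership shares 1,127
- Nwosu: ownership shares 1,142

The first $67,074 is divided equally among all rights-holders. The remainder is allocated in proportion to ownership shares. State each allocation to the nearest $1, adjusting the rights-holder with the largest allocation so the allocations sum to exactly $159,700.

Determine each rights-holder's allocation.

$67,074 shared equally gives $11,179 per rights-holder.
Remainder $92,626 by ownership shares (total 13,816): Marchetti 19,060.20 → $19,060; Sato 27,279.62 → $27,280; Chaudhri 8,876.43 → $8,876; Bergstrom 22,197.79 → $22,198; Quinlan 7,555.70 → $7,556; Nwosu 7,656.26 → $7,656.
Totals: Marchetti $11,179 + $19,060 = $30,239; Sato $11,179 + $27,280 = $38,459; Chaudhri $11,179 + $8,876 = $20,055; Bergstrom $11,179 + $22,198 = $33,377; Quinlan $11,179 + $7,556 = $18,735; Nwosu $11,179 + $7,656 = $18,835.

Marchetti: $30,239; Sato: $38,459; Chaudhri: $20,055; Bergstrom: $33,377; Quinlan: $18,735; Nwosu: $18,835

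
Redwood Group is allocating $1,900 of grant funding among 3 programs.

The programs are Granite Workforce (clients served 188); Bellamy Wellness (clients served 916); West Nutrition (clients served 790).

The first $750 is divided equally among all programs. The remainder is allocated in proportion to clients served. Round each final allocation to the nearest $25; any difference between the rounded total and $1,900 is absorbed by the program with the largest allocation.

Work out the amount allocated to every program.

Granite Workforce: $375; Bellamy Wellness: $800; West Nutrition: $725

First tranche $750 split equally: $250 each.
Remainder $1,150 by clients served (total 1,894): Granite Workforce 114.15 → $125; Bellamy Wellness 556.18 → $550; West Nutrition 479.67 → $475.
Totals: Granite Workforce $250 + $125 = $375; Bellamy Wellness $250 + $550 = $800; West Nutrition $250 + $475 = $725.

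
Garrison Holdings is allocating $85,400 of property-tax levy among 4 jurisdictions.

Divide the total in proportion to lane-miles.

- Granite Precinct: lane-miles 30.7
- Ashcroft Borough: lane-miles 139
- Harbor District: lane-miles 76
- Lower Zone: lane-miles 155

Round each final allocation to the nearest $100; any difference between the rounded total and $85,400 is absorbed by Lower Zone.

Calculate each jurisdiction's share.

Granite Precinct: $6,500; Ashcroft Borough: $29,600; Harbor District: $16,200; Lower Zone: $33,100

Combined lane-miles = 400.7.
Unrounded shares: Granite Precinct 30.7/400.7 × $85,400 = 6,543.00; Ashcroft Borough 139/400.7 × $85,400 = 29,624.66; Harbor District 76/400.7 × $85,400 = 16,197.65; Lower Zone 155/400.7 × $85,400 = 33,034.69.
After rounding ($100): Granite Precinct $6,500; Ashcroft Borough $29,600; Harbor District $16,200; Lower Zone $33,000. Sum = $85,300.
Difference $85,400 − $85,300 = +$100 applied to Lower Zone: Lower Zone becomes $33,100.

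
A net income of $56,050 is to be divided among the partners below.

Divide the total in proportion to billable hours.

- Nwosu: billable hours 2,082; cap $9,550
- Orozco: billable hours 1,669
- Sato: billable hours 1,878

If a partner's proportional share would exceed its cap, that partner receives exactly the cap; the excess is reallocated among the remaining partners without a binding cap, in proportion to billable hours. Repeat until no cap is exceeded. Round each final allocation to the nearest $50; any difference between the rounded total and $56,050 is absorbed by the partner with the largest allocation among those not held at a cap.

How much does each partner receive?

Combined billable hours = 5,629.
Pro-rata shares before constraints: Nwosu 20,731.23; Orozco 16,618.84; Sato 18,699.93.
Held at cap: Nwosu ($9,550); remaining pool $46,500 reallocated over remaining billable hours 3,547.
Remaining shares: Orozco 21,880.04 → $21,900; Sato 24,619.96 → $24,600.

Nwosu: $9,550 | Orozco: $21,900 | Sato: $24,600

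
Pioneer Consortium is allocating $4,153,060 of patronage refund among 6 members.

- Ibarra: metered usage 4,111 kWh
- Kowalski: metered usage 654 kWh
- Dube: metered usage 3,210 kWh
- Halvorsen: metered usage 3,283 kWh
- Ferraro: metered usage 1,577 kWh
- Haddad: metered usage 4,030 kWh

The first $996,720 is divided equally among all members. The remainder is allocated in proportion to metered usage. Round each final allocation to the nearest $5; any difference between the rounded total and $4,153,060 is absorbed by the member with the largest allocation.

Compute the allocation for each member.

Ibarra: $935,505; Kowalski: $288,520; Dube: $766,880; Halvorsen: $780,545; Ferraro: $461,260; Haddad: $920,350

Equal tier: $996,720 ÷ 6 = $166,120 apiece.
Remainder $3,156,340 by metered usage (total 16,865): Ibarra 769,387.12 → $769,385; Kowalski 122,398.24 → $122,400; Dube 600,762.02 → $600,760; Halvorsen 614,424.21 → $614,425; Ferraro 295,140.72 → $295,140; Haddad 754,227.70 → $754,230.
Totals: Ibarra $166,120 + $769,385 = $935,505; Kowalski $166,120 + $122,400 = $288,520; Dube $166,120 + $600,760 = $766,880; Halvorsen $166,120 + $614,425 = $780,545; Ferraro $166,120 + $295,140 = $461,260; Haddad $166,120 + $754,230 = $920,350.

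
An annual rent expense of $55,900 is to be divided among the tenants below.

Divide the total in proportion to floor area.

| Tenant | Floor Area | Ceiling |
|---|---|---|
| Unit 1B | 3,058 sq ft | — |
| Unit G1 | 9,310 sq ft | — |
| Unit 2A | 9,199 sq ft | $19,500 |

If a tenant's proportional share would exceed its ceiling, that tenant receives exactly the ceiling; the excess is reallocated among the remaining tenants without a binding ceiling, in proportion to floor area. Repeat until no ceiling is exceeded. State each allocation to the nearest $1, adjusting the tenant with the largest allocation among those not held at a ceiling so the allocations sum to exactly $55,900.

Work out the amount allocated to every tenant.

Unit 1B: $9,000 | Unit G1: $27,400 | Unit 2A: $19,500

Sum of floor area: 21,567.
Proportional shares (ignoring caps): Unit 1B 7,926.10; Unit G1 24,130.80; Unit 2A 23,843.10.
Capped: Unit 2A ($19,500); residual $36,400 reallocated over remaining floor area 12,368.
Remaining shares: Unit 1B 8,999.94 → $9,000; Unit G1 27,400.06 → $27,400.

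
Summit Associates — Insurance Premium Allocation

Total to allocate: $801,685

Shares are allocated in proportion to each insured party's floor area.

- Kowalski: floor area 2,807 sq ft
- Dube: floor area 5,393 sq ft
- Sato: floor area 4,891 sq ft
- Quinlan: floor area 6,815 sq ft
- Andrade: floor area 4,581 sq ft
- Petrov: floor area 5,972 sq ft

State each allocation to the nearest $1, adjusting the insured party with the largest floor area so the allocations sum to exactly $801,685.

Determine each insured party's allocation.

Kowalski: $73,881 · Dube: $141,944 · Sato: $128,732 · Quinlan: $179,371 · Andrade: $120,573 · Petrov: $157,184

Combined floor area = 30,459.
Proportional shares: Kowalski 2,807/30,459 × $801,685 = 73,880.62; Dube 5,393/30,459 × $801,685 = 141,944.49; Sato 4,891/30,459 × $801,685 = 128,731.78; Quinlan 6,815/30,459 × $801,685 = 179,371.72; Andrade 4,581/30,459 × $801,685 = 120,572.54; Petrov 5,972/30,459 × $801,685 = 157,183.85.
At nearest $1: Kowalski $73,881; Dube $141,944; Sato $128,732; Quinlan $179,372; Andrade $120,573; Petrov $157,184. Sum = $801,686.
Difference $801,685 − $801,686 = −$1 applied to largest floor area (Quinlan): Quinlan becomes $179,371.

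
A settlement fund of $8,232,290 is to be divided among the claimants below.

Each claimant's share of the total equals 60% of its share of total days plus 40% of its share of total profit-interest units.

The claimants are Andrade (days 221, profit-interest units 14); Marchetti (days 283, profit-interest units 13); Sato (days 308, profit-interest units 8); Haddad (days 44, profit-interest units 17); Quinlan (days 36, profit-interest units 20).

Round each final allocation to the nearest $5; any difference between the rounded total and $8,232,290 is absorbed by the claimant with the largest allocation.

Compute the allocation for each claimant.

Andrade: $1,864,060; Marchetti: $2,161,640; Sato: $2,071,405; Haddad: $1,021,140; Quinlan: $1,114,045

Totals — days 892, profit-interest units 72.
Blended shares (60% days + 40% profit-interest units): Andrade 0.2264; Marchetti 0.2626; Sato 0.2516; Haddad 0.1240; Quinlan 0.1353.
Unrounded shares: Andrade 1,864,057.89; Marchetti 2,161,642.67; Sato 2,071,403.31; Haddad 1,021,140.31; Quinlan 1,114,045.82.
At nearest $5: Andrade $1,864,060; Marchetti $2,161,645; Sato $2,071,405; Haddad $1,021,140; Quinlan $1,114,045. Sum = $8,232,295.
Difference $8,232,290 − $8,232,295 = −$5 applied to largest allocation (Marchetti): Marchetti becomes $2,161,640.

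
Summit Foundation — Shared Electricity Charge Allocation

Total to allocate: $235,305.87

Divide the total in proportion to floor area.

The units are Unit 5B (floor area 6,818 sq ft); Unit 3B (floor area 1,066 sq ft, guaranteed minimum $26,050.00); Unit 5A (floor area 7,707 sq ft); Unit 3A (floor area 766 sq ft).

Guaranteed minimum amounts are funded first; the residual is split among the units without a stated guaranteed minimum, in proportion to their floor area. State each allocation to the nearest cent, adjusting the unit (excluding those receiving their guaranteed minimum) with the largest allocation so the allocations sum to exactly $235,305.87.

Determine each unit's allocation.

Minimums first: Unit 3B $26,050.00. Residual $209,255.87.
Residual split over remaining floor area 15,291: Unit 5B 93,303.6768 → $93,303.68; Unit 5A 105,469.5566 → $105,469.56; Unit 3A 10,482.6366 → $10,482.64.
Rounding difference −$0.01 applied to Unit 5A → $105,469.55.

Unit 5B: $93,303.68; Unit 3B: $26,050.00; Unit 5A: $105,469.55; Unit 3A: $10,482.64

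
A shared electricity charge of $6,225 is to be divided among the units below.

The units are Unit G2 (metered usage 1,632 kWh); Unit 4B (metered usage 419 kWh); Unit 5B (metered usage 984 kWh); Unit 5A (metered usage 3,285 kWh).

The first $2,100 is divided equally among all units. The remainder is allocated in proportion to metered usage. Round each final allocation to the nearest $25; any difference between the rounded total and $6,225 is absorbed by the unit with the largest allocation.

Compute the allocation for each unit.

Unit G2: $1,600; Unit 4B: $800; Unit 5B: $1,175; Unit 5A: $2,650

Equal tier: $2,100 ÷ 4 = $525 apiece.
Remainder $4,125 by metered usage (total 6,320): Unit G2 1,065.19 → $1,075; Unit 4B 273.48 → $275; Unit 5B 642.25 → $650; Unit 5A 2,144.09 → $2,150.
Rounding difference −$25 on remainder applied to Unit 5A.
Totals: Unit G2 $525 + $1,075 = $1,600; Unit 4B $525 + $275 = $800; Unit 5B $525 + $650 = $1,175; Unit 5A $525 + $2,125 = $2,650.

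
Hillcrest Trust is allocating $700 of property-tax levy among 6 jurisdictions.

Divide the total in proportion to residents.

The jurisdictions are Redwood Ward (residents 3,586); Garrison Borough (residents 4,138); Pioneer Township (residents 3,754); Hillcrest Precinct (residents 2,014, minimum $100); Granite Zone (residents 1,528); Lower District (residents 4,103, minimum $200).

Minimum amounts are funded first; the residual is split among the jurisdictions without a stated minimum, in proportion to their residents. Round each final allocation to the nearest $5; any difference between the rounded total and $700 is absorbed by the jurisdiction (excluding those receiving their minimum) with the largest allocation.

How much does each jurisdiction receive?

Minimums first: Hillcrest Precinct $100; Lower District $200. Balance $400.
Balance split over remaining residents 13,006: Redwood Ward 110.29 → $110; Garrison Borough 127.26 → $125; Pioneer Township 115.45 → $115; Granite Zone 46.99 → $45.
Rounding difference +$5 applied to Garrison Borough → $130.

Redwood Ward: $110; Garrison Borough: $130; Pioneer Township: $115; Hillcrest Precinct: $100; Granite Zone: $45; Lower District: $200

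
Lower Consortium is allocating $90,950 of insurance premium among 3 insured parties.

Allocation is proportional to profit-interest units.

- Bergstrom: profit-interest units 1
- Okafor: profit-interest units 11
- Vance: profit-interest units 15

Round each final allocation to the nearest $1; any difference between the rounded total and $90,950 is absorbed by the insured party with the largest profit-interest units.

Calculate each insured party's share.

Bergstrom: $3,369 | Okafor: $37,054 | Vance: $50,527

Sum of profit-interest units: 1 + 11 + 15 = 27.
Proportional shares: Bergstrom 3,368.52; Okafor 37,053.70; Vance 50,527.78.
Rounded to nearest $1: Bergstrom $3,369; Okafor $37,054; Vance $50,528. Sum = $90,951.
Difference $90,950 − $90,951 = −$1 applied to largest profit-interest units (Vance): Vance becomes $50,527.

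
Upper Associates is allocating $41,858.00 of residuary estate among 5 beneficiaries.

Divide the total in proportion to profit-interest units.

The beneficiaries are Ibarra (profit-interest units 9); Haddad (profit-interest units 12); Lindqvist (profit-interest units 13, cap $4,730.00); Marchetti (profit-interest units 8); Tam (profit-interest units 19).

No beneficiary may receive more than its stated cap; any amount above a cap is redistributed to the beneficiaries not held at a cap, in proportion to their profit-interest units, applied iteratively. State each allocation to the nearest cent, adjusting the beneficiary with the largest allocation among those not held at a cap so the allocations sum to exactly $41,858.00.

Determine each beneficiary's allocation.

Combined profit-interest units = 61.
Pro-rata shares before constraints: Ibarra 6,175.7705; Haddad 8,234.3607; Lindqvist 8,920.5574; Marchetti 5,489.5738; Tam 13,037.7377.
Capped: Lindqvist ($4,730.00); residual $37,128.00 reallocated over remaining profit-interest units 48.
Remaining shares: Ibarra 6,961.5000 → $6,961.50; Haddad 9,282.0000 → $9,282.00; Marchetti 6,188.0000 → $6,188.00; Tam 14,696.5000 → $14,696.50.

Ibarra: $6,961.50; Haddad: $9,282.00; Lindqvist: $4,730.00; Marchetti: $6,188.00; Tam: $14,696.50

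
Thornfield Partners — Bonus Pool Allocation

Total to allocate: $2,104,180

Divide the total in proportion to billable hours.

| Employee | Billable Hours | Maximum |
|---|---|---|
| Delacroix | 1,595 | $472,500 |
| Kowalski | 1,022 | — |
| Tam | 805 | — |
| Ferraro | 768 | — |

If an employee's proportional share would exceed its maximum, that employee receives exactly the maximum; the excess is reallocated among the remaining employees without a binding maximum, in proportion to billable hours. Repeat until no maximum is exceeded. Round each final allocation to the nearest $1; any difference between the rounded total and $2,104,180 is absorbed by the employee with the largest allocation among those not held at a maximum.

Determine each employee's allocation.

Delacroix: $472,500 | Kowalski: $642,611 | Tam: $506,167 | Ferraro: $482,902

Billable hours total: 4,190.
Proportional shares (ignoring caps): Delacroix 800,994.53; Kowalski 513,239.13; Tam 404,263.70; Ferraro 385,682.63.
Cap binds for Delacroix ($472,500); balance $1,631,680 reallocated over remaining billable hours 2,595.
Remaining shares: Kowalski 642,611.55 → $642,612; Tam 506,166.63 → $506,167; Ferraro 482,901.83 → $482,902.
Rounding difference −$1 applied to Kowalski → $642,611.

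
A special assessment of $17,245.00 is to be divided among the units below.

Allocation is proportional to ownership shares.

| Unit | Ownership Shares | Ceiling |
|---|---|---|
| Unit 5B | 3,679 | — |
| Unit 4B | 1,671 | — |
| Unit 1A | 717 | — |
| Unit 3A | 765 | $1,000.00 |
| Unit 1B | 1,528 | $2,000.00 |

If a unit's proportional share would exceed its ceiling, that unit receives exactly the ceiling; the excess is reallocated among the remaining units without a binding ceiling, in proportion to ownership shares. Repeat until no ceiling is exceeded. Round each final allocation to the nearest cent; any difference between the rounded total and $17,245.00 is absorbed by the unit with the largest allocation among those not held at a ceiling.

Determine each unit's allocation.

Unit 5B: $8,638.10 · Unit 4B: $3,923.42 · Unit 1A: $1,683.48 · Unit 3A: $1,000.00 · Unit 1B: $2,000.00

Combined ownership shares = 8,360.
Pro-rata shares before constraints: Unit 5B 7,589.0377; Unit 4B 3,446.9372; Unit 1A 1,479.0269; Unit 3A 1,578.0413; Unit 1B 3,151.9569.
Capped: Unit 3A ($1,000.00), Unit 1B ($2,000.00); remaining pool $14,245.00 reallocated over remaining ownership shares 6,067.
Shares after redistribution: Unit 5B 8,638.1004 → $8,638.10; Unit 4B 3,923.4210 → $3,923.42; Unit 1A 1,683.4787 → $1,683.48.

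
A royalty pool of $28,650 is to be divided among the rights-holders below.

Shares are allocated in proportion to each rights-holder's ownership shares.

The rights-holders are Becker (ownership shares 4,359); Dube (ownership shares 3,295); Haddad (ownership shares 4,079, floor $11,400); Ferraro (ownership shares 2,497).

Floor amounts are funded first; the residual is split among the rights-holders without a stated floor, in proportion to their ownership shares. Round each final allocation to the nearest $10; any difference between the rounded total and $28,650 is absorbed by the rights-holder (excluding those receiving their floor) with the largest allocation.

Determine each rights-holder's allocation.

Minimums first: Haddad $11,400. Remaining pool $17,250.
Remaining pool split over remaining ownership shares 10,151: Becker 7,407.42 → $7,410; Dube 5,599.33 → $5,600; Ferraro 4,243.25 → $4,240.

Becker: $7,410; Dube: $5,600; Haddad: $11,400; Ferraro: $4,240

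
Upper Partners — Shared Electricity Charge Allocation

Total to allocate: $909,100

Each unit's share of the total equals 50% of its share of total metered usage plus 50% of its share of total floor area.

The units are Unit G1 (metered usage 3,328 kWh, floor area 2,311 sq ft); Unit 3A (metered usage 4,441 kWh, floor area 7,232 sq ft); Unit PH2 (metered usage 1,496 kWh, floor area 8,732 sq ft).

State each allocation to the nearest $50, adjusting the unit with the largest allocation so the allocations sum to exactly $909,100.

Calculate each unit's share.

Metered usage total 9,265; floor area total 18,275.
Blended shares (50% metered usage + 50% floor area): Unit G1 0.2428; Unit 3A 0.4375; Unit PH2 0.3196.
Raw shares: Unit G1 220,755.94; Unit 3A 397,759.75; Unit PH2 290,584.32.
At nearest $50: Unit G1 $220,750; Unit 3A $397,750; Unit PH2 $290,600. Sum = $909,100.
Sum already equals the total — no adjustment.

Unit G1: $220,750 | Unit 3A: $397,750 | Unit PH2: $290,600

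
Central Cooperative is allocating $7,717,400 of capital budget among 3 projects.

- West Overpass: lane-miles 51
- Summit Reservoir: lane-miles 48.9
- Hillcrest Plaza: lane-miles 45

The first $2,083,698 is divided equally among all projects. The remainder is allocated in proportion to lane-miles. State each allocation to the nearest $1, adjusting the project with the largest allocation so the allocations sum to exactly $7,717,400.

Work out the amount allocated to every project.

West Overpass: $2,677,442 | Summit Reservoir: $2,595,795 | Hillcrest Plaza: $2,444,163

Equal tier: $2,083,698 ÷ 3 = $694,566 apiece.
Remainder $5,633,702 by lane-miles (total 144.9): West Overpass 1,982,876.48 → $1,982,876; Summit Reservoir 1,901,228.63 → $1,901,229; Hillcrest Plaza 1,749,596.89 → $1,749,597.
Totals: West Overpass $694,566 + $1,982,876 = $2,677,442; Summit Reservoir $694,566 + $1,901,229 = $2,595,795; Hillcrest Plaza $694,566 + $1,749,597 = $2,444,163.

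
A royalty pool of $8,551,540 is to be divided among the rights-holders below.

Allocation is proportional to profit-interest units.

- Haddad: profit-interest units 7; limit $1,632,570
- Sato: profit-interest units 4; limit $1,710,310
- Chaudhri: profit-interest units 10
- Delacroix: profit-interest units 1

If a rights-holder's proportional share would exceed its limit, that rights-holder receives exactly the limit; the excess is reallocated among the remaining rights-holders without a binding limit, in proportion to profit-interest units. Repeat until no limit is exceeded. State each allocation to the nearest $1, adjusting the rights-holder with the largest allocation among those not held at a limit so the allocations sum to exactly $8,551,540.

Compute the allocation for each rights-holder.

Sum of profit-interest units: 22.
Proportional shares (ignoring caps): Haddad 2,720,944.55; Sato 1,554,825.45; Chaudhri 3,887,063.64; Delacroix 388,706.36.
Capped: Haddad ($1,632,570); balance $6,918,970 reallocated over remaining profit-interest units 15.
Capped: Sato ($1,710,310); balance $5,208,660 reallocated over remaining profit-interest units 11.
Redistributed shares: Chaudhri 4,735,145.45 → $4,735,145; Delacroix 473,514.55 → $473,515.

Haddad: $1,632,570 | Sato: $1,710,310 | Chaudhri: $4,735,145 | Delacroix: $473,515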